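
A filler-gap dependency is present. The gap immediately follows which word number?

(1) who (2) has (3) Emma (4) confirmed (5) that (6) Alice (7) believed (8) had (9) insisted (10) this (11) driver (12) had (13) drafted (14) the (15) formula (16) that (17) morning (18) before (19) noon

The displaced element is "who" (word 1).
It is linked across 2 clause boundaries (that → Ø).
It functions as the subject of "insisted", so the gap sits immediately after word 7 ("believed").
Base order: Emma has confirmed that Alice believed who had insisted this driver had drafted the formula that morning before noon.

7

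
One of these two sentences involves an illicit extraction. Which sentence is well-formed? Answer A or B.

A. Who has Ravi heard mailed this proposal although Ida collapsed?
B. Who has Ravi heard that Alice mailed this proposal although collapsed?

In B, the wh-phrase is extracted from inside an adjunct island (introduced by "although"), which blocks movement.
In A, the extraction path crosses only that-complement boundaries, which are transparent.
So A is grammatical.

A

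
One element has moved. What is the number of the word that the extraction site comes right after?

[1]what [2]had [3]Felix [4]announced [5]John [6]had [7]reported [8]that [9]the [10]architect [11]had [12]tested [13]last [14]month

The displaced element is "what" (word 1).
It is linked across 2 clause boundaries (Ø → that).
It functions as the direct object of "tested", so the gap sits immediately after word 12 ("tested").
Base order: Felix had announced John had reported that the architect had tested what last month.

12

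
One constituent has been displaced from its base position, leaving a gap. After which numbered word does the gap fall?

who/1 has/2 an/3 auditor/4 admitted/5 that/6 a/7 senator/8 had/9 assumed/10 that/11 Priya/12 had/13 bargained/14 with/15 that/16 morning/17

15

The displaced element is "who" (word 1).
It is linked across 2 clause boundaries (that → that).
It functions as the object of the preposition "with" of "bargained", so the gap sits immediately after word 15 ("with").
Base order: An auditor has admitted that a senator had assumed that Priya had bargained with who that morning.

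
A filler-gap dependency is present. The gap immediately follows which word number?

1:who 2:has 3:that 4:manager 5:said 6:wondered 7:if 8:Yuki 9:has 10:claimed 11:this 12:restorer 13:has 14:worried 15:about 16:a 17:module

5

The displaced element is "who" (word 1).
It is linked across 1 clause boundary (Ø).
It functions as the subject of "wondered", so the gap sits immediately after word 5 ("said").
Base order: That manager has said that who wondered if Yuki has claimed this restorer has worried about a module.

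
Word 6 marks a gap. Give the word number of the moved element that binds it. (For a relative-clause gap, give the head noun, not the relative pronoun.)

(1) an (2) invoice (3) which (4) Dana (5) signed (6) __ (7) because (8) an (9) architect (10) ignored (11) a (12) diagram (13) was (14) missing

2

The gap at 6 is the object of "signed", inside a relative clause.
The relative pronoun is "which" (word 3); it is bound by the head noun immediately before it.
Its filler is the head noun "invoice", at word 2.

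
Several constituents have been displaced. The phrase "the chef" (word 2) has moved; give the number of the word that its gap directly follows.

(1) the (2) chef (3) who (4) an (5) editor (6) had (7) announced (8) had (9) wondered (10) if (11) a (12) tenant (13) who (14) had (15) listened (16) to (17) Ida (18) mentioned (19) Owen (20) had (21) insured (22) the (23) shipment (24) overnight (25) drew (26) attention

The displaced element is "the chef" (word 2).
It is linked across 1 clause boundary (Ø).
It functions as the subject of "wondered", so the gap sits immediately after word 7 ("announced").
Base order: An editor had announced that the chef had wondered if a tenant who had listened to Ida mentioned Owen had insured the shipment overnight.

7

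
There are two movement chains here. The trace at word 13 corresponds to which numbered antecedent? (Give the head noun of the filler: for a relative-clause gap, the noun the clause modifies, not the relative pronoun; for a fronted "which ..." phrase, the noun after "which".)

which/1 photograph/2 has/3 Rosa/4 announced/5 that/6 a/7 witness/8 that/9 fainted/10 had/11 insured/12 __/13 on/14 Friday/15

The marked gap is the direct object of "insured".
Its filler is the fronted wh-phrase "which photograph", at word 2.
(The other dependency links word 8 to a gap after word 9.)

2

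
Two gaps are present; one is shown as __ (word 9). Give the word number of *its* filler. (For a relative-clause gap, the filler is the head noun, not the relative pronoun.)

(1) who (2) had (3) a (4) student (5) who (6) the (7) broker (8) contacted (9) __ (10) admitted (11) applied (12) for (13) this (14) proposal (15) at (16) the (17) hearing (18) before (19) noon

The marked gap is inside the relative clause, the direct object of "contacted".
Its filler is the head noun "student" (via "who"), at word 4.
(The other dependency links word 1 to a gap after word 10.)

4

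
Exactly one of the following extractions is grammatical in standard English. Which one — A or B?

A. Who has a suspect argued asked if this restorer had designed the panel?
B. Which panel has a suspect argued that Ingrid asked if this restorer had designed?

A

In B, the wh-phrase is extracted from inside a wh-island (introduced by "if"), which blocks movement.
In A, the extraction path crosses only that-complement boundaries, which are transparent.
So A is grammatical.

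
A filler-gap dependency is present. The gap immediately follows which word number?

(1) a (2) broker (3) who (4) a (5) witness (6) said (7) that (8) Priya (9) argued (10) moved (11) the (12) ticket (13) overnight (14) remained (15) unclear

The displaced element is "a broker" (word 2).
It is linked across 2 clause boundaries (that → Ø).
It functions as the subject of "moved", so the gap sits immediately after word 9 ("argued").
Base order: A witness said that Priya argued that a broker moved the ticket overnight.

9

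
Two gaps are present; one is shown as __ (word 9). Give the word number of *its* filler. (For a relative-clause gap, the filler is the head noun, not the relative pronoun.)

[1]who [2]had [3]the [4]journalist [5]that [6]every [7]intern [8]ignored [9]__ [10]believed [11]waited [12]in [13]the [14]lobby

The marked gap is inside the relative clause, the direct object of "ignored".
Its filler is the head noun "journalist" (via "that"), at word 4.
(The other dependency links word 1 to a gap after word 10.)

4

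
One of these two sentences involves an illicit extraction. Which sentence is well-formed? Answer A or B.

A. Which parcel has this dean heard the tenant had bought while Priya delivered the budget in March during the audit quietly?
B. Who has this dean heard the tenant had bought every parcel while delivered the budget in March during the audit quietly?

In B, the wh-phrase is extracted from inside an adjunct island (introduced by "while"), which blocks movement.
In A, the extraction path crosses only that-complement boundaries, which are transparent.
So A is grammatical.

A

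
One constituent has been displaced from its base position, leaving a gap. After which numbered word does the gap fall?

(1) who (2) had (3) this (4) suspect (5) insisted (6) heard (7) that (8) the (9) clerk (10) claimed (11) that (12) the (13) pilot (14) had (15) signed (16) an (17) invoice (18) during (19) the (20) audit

The displaced element is "who" (word 1).
It is linked across 1 clause boundary (Ø).
It functions as the subject of "heard", so the gap sits immediately after word 5 ("insisted").
Base order: This suspect had insisted who heard that the clerk claimed that the pilot had signed an invoice during the audit.

5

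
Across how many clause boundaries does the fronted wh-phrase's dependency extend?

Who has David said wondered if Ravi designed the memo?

1

"who" is extracted from the subject of "wondered".
Boundaries crossed, outermost first: [Ø] — 1 in total.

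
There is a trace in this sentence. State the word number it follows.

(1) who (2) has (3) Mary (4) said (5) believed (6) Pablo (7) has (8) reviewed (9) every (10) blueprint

The displaced element is "who" (word 1).
It is linked across 1 clause boundary (Ø).
It functions as the subject of "believed", so the gap sits immediately after word 4 ("said").
Base order: Mary has said who believed Pablo has reviewed every blueprint.

4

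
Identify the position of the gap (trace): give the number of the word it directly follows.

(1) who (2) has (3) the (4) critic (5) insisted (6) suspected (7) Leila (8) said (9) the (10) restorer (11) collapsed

The displaced element is "who" (word 1).
It is linked across 1 clause boundary (Ø).
It functions as the subject of "suspected", so the gap sits immediately after word 5 ("insisted").
Base order: The critic has insisted that who suspected Leila said the restorer collapsed.

5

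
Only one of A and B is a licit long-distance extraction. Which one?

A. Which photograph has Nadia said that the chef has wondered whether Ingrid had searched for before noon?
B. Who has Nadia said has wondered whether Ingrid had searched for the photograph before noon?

In A, the wh-phrase is extracted from inside a wh-island (introduced by "whether"), which blocks movement.
In B, the extraction path crosses only that-complement boundaries, which are transparent.
So B is grammatical.

B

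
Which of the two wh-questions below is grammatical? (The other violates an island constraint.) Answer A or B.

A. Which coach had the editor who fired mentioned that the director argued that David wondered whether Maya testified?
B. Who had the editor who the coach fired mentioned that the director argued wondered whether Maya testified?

B

In A, the wh-phrase is extracted from inside a complex-NP island (relative clause) (introduced by "who"), which blocks movement.
In B, the extraction path crosses only that-complement boundaries, which are transparent.
So B is grammatical.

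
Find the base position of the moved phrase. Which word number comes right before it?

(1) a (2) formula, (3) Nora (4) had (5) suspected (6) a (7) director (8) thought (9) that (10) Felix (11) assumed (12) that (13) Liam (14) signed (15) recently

14

The displaced element is "a formula" (word 2).
It is linked across 3 clause boundaries (Ø → that → that).
It functions as the direct object of "signed", so the gap sits immediately after word 14 ("signed").
Base order: Nora had suspected a director thought that Felix assumed that Liam signed a formula recently.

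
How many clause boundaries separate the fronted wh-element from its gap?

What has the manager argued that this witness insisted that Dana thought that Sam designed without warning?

3

"what" is extracted from the object of "designed".
Boundaries crossed, outermost first: [that], [that], [that] — 3 in total.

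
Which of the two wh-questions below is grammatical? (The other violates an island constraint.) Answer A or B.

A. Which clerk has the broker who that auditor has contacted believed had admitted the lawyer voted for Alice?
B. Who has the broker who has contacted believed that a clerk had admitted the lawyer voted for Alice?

A

In B, the wh-phrase is extracted from inside a complex-NP island (relative clause) (introduced by "who"), which blocks movement.
In A, the extraction path crosses only that-complement boundaries, which are transparent.
So A is grammatical.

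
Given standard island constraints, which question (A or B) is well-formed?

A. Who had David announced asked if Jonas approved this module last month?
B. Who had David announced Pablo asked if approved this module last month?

A

In B, the wh-phrase is extracted from inside a wh-island (introduced by "if"), which blocks movement.
In A, the extraction path crosses only that-complement boundaries, which are transparent.
So A is grammatical.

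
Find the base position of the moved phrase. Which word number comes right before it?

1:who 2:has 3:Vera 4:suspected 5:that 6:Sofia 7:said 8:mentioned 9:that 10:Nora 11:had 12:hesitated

The displaced element is "who" (word 1).
It is linked across 2 clause boundaries (that → Ø).
It functions as the subject of "mentioned", so the gap sits immediately after word 7 ("said").
Base order: Vera has suspected that Sofia said who mentioned that Nora had hesitated.

7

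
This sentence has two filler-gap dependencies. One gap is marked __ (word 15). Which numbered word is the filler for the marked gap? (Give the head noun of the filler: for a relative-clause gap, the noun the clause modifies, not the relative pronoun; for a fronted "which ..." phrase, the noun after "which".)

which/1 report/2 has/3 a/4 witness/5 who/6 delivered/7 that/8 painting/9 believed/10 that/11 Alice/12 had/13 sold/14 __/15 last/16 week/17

2

The marked gap is the direct object of "sold".
Its filler is the fronted wh-phrase "which report", at word 2.
(The other dependency links word 5 to a gap after word 6.)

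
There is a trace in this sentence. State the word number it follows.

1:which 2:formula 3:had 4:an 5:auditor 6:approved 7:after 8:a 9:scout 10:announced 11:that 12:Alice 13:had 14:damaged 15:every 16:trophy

6

The displaced element is "which formula" (word 2).
It functions as the direct object of "approved", so the gap sits immediately after word 6 ("approved").
Base order: An auditor had approved which formula after a scout announced that Alice had damaged every trophy.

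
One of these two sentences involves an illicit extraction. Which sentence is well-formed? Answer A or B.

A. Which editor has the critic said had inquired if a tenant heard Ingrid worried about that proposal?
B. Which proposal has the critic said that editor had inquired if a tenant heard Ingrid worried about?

In B, the wh-phrase is extracted from inside a wh-island (introduced by "if"), which blocks movement.
In A, the extraction path crosses only that-complement boundaries, which are transparent.
So A is grammatical.

A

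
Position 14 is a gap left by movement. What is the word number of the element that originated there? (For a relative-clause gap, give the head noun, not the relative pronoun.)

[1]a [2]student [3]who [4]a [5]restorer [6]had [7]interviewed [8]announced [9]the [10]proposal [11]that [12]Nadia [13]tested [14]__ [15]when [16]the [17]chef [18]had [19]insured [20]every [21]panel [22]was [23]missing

10

The gap at 14 is the object of "tested", inside a relative clause.
The relative pronoun is "that" (word 11); it is bound by the head noun immediately before it.
Its filler is the head noun "proposal", at word 10.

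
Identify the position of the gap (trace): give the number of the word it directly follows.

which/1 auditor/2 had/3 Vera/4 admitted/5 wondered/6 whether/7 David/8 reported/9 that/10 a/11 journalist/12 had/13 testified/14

5

The displaced element is "which auditor" (word 2).
It is linked across 1 clause boundary (Ø).
It functions as the subject of "wondered", so the gap sits immediately after word 5 ("admitted").
Base order: Vera had admitted that which auditor wondered whether David reported that a journalist had testified.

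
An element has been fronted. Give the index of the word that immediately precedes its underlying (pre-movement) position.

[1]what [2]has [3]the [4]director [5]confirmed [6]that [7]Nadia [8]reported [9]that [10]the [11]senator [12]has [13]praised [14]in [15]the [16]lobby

The displaced element is "what" (word 1).
It is linked across 2 clause boundaries (that → that).
It functions as the direct object of "praised", so the gap sits immediately after word 13 ("praised").
Base order: The director has confirmed that Nadia reported that the senator has praised what in the lobby.

13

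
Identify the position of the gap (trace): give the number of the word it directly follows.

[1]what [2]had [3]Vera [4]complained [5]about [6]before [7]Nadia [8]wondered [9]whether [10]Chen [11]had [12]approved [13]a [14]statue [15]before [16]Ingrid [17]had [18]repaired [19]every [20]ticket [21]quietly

The displaced element is "what" (word 1).
It functions as the object of the preposition "about" of "complained", so the gap sits immediately after word 5 ("about").
Base order: Vera had complained about what before Nadia wondered whether Chen had approved a statue before Ingrid had repaired every ticket quietly.

5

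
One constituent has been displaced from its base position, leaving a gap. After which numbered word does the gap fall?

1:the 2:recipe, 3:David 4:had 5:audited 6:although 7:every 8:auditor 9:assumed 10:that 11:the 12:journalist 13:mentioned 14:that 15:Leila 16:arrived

5

The displaced element is "the recipe" (word 2).
It functions as the direct object of "audited", so the gap sits immediately after word 5 ("audited").
Base order: David had audited the recipe although every auditor assumed that the journalist mentioned that Leila arrived.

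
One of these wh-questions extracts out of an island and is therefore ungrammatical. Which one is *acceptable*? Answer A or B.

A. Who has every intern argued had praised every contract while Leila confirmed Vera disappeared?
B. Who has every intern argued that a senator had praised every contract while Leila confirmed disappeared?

In B, the wh-phrase is extracted from inside an adjunct island (introduced by "while"), which blocks movement.
In A, the extraction path crosses only that-complement boundaries, which are transparent.
So A is grammatical.

A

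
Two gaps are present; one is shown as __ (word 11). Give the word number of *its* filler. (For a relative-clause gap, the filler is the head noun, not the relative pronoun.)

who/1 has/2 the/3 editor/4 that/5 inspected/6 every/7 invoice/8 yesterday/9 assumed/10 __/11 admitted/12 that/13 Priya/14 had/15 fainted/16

1

The marked gap is the subject of "admitted".
Its filler is the fronted wh-phrase "who", at word 1.
(The other dependency links word 4 to a gap after word 5.)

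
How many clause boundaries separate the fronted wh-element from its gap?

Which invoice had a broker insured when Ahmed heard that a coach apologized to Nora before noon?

"which invoice" originates inside the matrix clause — no clause boundary is crossed.

0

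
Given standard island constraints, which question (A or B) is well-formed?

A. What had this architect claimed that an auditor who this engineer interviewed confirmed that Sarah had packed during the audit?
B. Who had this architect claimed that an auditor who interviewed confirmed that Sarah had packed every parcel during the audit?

In B, the wh-phrase is extracted from inside a complex-NP island (relative clause) (introduced by "who"), which blocks movement.
In A, the extraction path crosses only that-complement boundaries, which are transparent.
So A is grammatical.

A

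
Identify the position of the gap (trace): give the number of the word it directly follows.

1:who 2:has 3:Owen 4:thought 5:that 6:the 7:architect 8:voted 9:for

9

The displaced element is "who" (word 1).
It is linked across 1 clause boundary (that).
It functions as the object of the preposition "for" of "voted", so the gap sits immediately after word 9 ("for").
Base order: Owen has thought that the architect voted for who.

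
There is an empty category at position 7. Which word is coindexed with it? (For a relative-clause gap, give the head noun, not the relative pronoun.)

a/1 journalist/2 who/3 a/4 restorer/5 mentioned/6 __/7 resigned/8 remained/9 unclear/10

2

The gap at 7 is the subject of "resigned", inside a relative clause.
The relative pronoun is "who" (word 3); it is bound by the head noun immediately before it.
Its filler is the head noun "journalist", at word 2.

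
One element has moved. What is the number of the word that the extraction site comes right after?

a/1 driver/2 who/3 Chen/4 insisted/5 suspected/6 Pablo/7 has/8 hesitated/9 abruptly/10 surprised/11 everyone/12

The displaced element is "a driver" (word 2).
It is linked across 1 clause boundary (Ø).
It functions as the subject of "suspected", so the gap sits immediately after word 5 ("insisted").
Base order: Chen insisted that a driver suspected Pablo has hesitated abruptly.

5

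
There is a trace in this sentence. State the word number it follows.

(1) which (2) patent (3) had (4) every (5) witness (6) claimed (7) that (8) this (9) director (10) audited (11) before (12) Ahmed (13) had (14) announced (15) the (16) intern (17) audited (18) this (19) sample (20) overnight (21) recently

The displaced element is "which patent" (word 2).
It is linked across 1 clause boundary (that).
It functions as the direct object of "audited", so the gap sits immediately after word 10 ("audited").
Base order: Every witness had claimed that this director audited which patent before Ahmed had announced the intern audited this sample overnight recently.

10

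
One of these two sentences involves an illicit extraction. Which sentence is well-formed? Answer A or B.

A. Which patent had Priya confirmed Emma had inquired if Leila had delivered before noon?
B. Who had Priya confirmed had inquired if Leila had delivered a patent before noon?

In A, the wh-phrase is extracted from inside a wh-island (introduced by "if"), which blocks movement.
In B, the extraction path crosses only that-complement boundaries, which are transparent.
So B is grammatical.

B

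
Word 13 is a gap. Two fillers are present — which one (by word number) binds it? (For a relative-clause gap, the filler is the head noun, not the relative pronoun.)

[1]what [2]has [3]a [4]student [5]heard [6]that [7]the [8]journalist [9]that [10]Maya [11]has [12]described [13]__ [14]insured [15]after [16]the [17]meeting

8

The marked gap is inside the relative clause, the direct object of "described".
Its filler is the head noun "journalist" (via "that"), at word 8.
(The other dependency links word 1 to a gap after word 14.)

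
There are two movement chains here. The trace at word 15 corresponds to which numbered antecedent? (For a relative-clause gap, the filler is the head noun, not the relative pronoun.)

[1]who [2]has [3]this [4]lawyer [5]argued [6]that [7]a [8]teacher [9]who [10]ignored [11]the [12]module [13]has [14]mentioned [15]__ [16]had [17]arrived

The marked gap is the subject of "arrived".
Its filler is the fronted wh-phrase "who", at word 1.
(The other dependency links word 8 to a gap after word 9.)

1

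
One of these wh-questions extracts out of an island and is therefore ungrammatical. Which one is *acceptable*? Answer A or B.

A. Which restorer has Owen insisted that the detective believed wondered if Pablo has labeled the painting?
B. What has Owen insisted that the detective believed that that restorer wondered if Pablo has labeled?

A

In B, the wh-phrase is extracted from inside a wh-island (introduced by "if"), which blocks movement.
In A, the extraction path crosses only that-complement boundaries, which are transparent.
So A is grammatical.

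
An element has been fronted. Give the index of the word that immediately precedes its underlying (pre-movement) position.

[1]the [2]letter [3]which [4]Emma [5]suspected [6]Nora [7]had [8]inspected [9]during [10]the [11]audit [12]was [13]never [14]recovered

The displaced element is "the letter" (word 2).
It is linked across 1 clause boundary (Ø).
It functions as the direct object of "inspected", so the gap sits immediately after word 8 ("inspected").
Base order: Emma suspected Nora had inspected the letter during the audit.

8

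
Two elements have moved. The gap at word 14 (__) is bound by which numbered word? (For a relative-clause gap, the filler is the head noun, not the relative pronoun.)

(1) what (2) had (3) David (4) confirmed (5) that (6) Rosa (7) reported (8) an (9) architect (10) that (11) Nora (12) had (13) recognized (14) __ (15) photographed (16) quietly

The marked gap is inside the relative clause, the direct object of "recognized".
Its filler is the head noun "architect" (via "that"), at word 9.
(The other dependency links word 1 to a gap after word 15.)

9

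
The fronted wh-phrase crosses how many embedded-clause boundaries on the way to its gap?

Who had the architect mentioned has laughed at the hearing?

1

"who" is extracted from the subject of "laughed".
Boundaries crossed, outermost first: [Ø] — 1 in total.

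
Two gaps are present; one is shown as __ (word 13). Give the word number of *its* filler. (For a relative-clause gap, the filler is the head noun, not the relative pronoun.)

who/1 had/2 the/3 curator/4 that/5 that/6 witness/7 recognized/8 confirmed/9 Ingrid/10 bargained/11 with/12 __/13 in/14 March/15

1

The marked gap is the object of the preposition "with" of "bargained".
Its filler is the fronted wh-phrase "who", at word 1.
(The other dependency links word 4 to a gap after word 8.)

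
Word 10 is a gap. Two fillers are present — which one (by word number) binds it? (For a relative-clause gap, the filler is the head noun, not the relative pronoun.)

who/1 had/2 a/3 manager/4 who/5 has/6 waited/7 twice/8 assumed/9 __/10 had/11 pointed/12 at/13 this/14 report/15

The marked gap is the subject of "pointed".
Its filler is the fronted wh-phrase "who", at word 1.
(The other dependency links word 4 to a gap after word 5.)

1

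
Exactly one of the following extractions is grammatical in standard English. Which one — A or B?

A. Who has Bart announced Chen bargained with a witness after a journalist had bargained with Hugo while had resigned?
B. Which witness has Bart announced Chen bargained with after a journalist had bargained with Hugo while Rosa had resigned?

In A, the wh-phrase is extracted from inside an adjunct island (introduced by "after"), which blocks movement.
In B, the extraction path crosses only that-complement boundaries, which are transparent.
So B is grammatical.

B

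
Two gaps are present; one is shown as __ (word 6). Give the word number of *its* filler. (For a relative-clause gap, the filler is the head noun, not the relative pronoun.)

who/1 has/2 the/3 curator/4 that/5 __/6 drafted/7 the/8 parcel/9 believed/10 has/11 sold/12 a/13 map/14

4

The marked gap is inside the relative clause, the subject of "drafted".
Its filler is the head noun "curator" (via "that"), at word 4.
(The other dependency links word 1 to a gap after word 10.)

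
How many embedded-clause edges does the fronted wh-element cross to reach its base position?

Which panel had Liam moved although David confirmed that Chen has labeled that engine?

"which panel" originates inside the matrix clause — no clause boundary is crossed.

0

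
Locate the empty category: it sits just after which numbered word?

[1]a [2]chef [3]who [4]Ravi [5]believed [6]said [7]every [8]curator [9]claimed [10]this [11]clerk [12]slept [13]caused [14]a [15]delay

5

The displaced element is "a chef" (word 2).
It is linked across 1 clause boundary (Ø).
It functions as the subject of "said", so the gap sits immediately after word 5 ("believed").
Base order: Ravi believed that a chef said every curator claimed this clerk slept.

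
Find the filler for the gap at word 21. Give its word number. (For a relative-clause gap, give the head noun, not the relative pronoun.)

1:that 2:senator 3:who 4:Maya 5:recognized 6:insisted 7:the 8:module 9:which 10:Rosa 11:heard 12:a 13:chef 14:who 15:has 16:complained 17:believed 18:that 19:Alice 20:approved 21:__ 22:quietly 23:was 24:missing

8

The gap at 21 is the object of "approved", inside a relative clause.
The relative pronoun is "which" (word 9); it is bound by the head noun immediately before it.
Its filler is the head noun "module", at word 8.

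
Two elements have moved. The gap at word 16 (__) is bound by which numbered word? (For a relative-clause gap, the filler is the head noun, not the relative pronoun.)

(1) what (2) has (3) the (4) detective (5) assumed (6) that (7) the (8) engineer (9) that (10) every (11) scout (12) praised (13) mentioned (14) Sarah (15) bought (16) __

The marked gap is the direct object of "bought".
Its filler is the fronted wh-phrase "what", at word 1.
(The other dependency links word 8 to a gap after word 12.)

1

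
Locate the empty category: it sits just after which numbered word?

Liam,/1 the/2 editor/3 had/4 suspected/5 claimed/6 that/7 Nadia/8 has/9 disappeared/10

5

The displaced element is "Liam" (word 1).
It is linked across 1 clause boundary (Ø).
It functions as the subject of "claimed", so the gap sits immediately after word 5 ("suspected").
Base order: The editor had suspected that Liam claimed that Nadia has disappeared.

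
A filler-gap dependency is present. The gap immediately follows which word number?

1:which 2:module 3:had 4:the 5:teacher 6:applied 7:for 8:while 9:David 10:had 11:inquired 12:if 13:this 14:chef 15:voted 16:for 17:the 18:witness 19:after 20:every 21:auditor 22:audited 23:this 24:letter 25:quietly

7

The displaced element is "which module" (word 2).
It functions as the object of the preposition "for" of "applied", so the gap sits immediately after word 7 ("for").
Base order: The teacher had applied for which module while David had inquired if this chef voted for the witness after every auditor audited this letter quietly.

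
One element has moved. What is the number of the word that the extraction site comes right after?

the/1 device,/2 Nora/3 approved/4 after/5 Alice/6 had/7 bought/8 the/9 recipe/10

4

The displaced element is "the device" (word 2).
It functions as the direct object of "approved", so the gap sits immediately after word 4 ("approved").
Base order: Nora approved the device after Alice had bought the recipe.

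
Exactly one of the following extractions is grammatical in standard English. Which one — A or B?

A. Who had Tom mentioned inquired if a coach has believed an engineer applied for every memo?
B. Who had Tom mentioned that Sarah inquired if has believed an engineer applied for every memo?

In B, the wh-phrase is extracted from inside a wh-island (introduced by "if"), which blocks movement.
In A, the extraction path crosses only that-complement boundaries, which are transparent.
So A is grammatical.

A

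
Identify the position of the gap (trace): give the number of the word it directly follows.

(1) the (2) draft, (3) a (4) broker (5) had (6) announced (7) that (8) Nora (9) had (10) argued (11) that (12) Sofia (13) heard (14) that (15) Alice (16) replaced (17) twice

16

The displaced element is "the draft" (word 2).
It is linked across 3 clause boundaries (that → that → that).
It functions as the direct object of "replaced", so the gap sits immediately after word 16 ("replaced").
Base order: A broker had announced that Nora had argued that Sofia heard that Alice replaced the draft twice.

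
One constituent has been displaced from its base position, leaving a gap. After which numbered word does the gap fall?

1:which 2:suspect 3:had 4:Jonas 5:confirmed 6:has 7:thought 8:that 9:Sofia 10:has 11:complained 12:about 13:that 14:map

The displaced element is "which suspect" (word 2).
It is linked across 1 clause boundary (Ø).
It functions as the subject of "thought", so the gap sits immediately after word 5 ("confirmed").
Base order: Jonas had confirmed that which suspect has thought that Sofia has complained about that map.

5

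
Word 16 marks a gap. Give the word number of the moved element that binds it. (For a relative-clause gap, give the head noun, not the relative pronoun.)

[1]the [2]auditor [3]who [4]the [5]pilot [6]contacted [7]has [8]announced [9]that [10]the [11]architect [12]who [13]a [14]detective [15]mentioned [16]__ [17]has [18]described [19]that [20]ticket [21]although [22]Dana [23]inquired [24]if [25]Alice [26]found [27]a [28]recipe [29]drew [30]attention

11

The gap at 16 is the subject of "described", inside a relative clause.
The relative pronoun is "who" (word 12); it is bound by the head noun immediately before it.
Its filler is the head noun "architect", at word 11.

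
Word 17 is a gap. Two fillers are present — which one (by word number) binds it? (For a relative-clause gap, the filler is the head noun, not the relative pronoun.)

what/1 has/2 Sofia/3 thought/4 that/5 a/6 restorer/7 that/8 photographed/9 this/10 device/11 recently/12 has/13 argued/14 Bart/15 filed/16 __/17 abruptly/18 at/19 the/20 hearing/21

The marked gap is the direct object of "filed".
Its filler is the fronted wh-phrase "what", at word 1.
(The other dependency links word 7 to a gap after word 8.)

1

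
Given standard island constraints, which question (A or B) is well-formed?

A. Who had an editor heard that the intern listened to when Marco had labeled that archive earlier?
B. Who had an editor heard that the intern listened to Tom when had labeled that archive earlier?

A

In B, the wh-phrase is extracted from inside an adjunct island (introduced by "when"), which blocks movement.
In A, the extraction path crosses only that-complement boundaries, which are transparent.
So A is grammatical.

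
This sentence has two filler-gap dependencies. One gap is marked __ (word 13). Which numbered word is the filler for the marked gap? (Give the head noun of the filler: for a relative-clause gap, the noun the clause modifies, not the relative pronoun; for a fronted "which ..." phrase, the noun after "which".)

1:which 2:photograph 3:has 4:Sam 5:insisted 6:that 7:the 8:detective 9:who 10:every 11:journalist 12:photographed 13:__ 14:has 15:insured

The marked gap is inside the relative clause, the direct object of "photographed".
Its filler is the head noun "detective" (via "who"), at word 8.
(The other dependency links word 2 to a gap after word 15.)

8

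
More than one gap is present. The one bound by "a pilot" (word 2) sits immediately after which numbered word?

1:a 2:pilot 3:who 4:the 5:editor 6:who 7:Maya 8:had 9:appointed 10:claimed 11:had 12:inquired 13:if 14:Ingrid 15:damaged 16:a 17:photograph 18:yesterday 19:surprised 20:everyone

The displaced element is "a pilot" (word 2).
It is linked across 1 clause boundary (Ø).
It functions as the subject of "inquired", so the gap sits immediately after word 10 ("claimed").
Base order: The editor who Maya had appointed claimed a pilot had inquired if Ingrid damaged a photograph yesterday.

10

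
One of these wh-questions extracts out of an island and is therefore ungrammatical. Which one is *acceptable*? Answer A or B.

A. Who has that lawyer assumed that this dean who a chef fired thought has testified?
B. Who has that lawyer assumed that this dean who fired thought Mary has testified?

In B, the wh-phrase is extracted from inside a complex-NP island (relative clause) (introduced by "who"), which blocks movement.
In A, the extraction path crosses only that-complement boundaries, which are transparent.
So A is grammatical.

A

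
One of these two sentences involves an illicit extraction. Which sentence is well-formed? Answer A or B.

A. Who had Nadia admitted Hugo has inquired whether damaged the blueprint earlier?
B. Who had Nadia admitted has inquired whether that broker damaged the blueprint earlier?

B

In A, the wh-phrase is extracted from inside a wh-island (introduced by "whether"), which blocks movement.
In B, the extraction path crosses only that-complement boundaries, which are transparent.
So B is grammatical.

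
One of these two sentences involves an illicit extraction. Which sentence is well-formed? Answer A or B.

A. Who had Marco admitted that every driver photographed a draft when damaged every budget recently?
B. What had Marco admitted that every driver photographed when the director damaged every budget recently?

B

In A, the wh-phrase is extracted from inside an adjunct island (introduced by "when"), which blocks movement.
In B, the extraction path crosses only that-complement boundaries, which are transparent.
So B is grammatical.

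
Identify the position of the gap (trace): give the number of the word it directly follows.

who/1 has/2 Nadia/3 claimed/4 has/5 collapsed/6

4

The displaced element is "who" (word 1).
It is linked across 1 clause boundary (Ø).
It functions as the subject of "collapsed", so the gap sits immediately after word 4 ("claimed").
Base order: Nadia has claimed that who has collapsed.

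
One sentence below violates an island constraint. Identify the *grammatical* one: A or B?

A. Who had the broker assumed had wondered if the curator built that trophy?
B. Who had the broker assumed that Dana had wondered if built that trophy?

A

In B, the wh-phrase is extracted from inside a wh-island (introduced by "if"), which blocks movement.
In A, the extraction path crosses only that-complement boundaries, which are transparent.
So A is grammatical.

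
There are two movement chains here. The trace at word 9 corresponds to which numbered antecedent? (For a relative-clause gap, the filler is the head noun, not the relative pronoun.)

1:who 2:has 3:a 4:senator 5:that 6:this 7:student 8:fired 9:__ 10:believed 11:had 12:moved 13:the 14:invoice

4

The marked gap is inside the relative clause, the direct object of "fired".
Its filler is the head noun "senator" (via "that"), at word 4.
(The other dependency links word 1 to a gap after word 10.)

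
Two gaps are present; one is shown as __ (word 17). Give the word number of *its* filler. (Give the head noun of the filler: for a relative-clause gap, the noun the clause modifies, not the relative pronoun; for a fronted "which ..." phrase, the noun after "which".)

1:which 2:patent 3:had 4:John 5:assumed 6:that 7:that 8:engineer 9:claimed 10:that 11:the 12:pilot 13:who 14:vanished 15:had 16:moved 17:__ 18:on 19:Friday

2

The marked gap is the direct object of "moved".
Its filler is the fronted wh-phrase "which patent", at word 2.
(The other dependency links word 12 to a gap after word 13.)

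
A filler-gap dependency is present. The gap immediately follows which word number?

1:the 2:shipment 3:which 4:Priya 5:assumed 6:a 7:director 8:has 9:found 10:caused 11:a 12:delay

9

The displaced element is "the shipment" (word 2).
It is linked across 1 clause boundary (Ø).
It functions as the direct object of "found", so the gap sits immediately after word 9 ("found").
Base order: Priya assumed a director has found the shipment.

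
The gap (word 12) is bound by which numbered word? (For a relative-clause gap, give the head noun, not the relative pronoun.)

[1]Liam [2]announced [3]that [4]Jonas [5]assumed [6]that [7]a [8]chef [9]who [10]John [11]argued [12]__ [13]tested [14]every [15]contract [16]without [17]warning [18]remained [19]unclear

8

The gap at 12 is the subject of "tested", inside a relative clause.
The relative pronoun is "who" (word 9); it is bound by the head noun immediately before it.
Its filler is the head noun "chef", at word 8.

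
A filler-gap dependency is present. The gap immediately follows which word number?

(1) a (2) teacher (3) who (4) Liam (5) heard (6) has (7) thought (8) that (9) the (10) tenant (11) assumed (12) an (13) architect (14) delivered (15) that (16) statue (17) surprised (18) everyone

5

The displaced element is "a teacher" (word 2).
It is linked across 1 clause boundary (Ø).
It functions as the subject of "thought", so the gap sits immediately after word 5 ("heard").
Base order: Liam heard a teacher has thought that the tenant assumed an architect delivered that statue.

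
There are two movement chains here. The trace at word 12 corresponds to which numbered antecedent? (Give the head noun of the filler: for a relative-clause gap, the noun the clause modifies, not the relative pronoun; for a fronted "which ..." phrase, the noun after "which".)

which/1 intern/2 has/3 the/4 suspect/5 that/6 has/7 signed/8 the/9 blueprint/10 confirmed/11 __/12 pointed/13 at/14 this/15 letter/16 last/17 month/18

2

The marked gap is the subject of "pointed".
Its filler is the fronted wh-phrase "which intern", at word 2.
(The other dependency links word 5 to a gap after word 6.)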